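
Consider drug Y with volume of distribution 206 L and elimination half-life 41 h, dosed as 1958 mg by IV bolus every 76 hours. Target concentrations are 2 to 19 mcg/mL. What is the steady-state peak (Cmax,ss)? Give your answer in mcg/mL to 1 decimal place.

13.1 mcg/mL

k = ln2/t½ = ln2/41 ≈ 0.016906 h⁻¹; fraction remaining f = e^(−kτ) = e^(−0.016906×76) ≈ 0.2767.
At steady state, accumulation factor R = 1/(1 − e^(−kτ)) ≈ 1.3826.
Single-dose peak C₀ = D/Vd = 1958/206 ≈ 9.505 mcg/mL.
Cmax,ss = C₀/(1 − f) ≈ 9.505/0.7233 ≈ 13.141 mcg/mL.
Peak 13.1 mcg/mL vs MTC 19 mcg/mL: below toxic threshold.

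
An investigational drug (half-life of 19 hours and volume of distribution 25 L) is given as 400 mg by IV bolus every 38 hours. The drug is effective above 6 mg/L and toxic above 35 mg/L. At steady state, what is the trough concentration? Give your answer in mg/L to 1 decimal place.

The dosing interval is 2 half-lives, so f = 2^(−2) = 0.25.
At steady state, R = 1/(1 − 0.25) = 4/3.
Single-dose peak C₀ = D/Vd = 400/25 = 16 mg/L.
Steady-state peak Cmax,ss = C₀·R = 16 × 4/3 ≈ 21.333 mg/L.
Steady-state trough Cmin,ss = Cmax,ss·f ≈ 21.333 × 0.25 ≈ 5.333 mg/L.
Trough 5.3 mg/L vs MEC 6 mg/L: subtherapeutic.

5.3 mg/L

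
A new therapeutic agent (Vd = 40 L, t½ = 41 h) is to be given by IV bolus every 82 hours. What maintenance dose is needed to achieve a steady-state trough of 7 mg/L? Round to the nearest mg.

840 mg

τ/t½ = 82/41 ≈ 2, so f = (1/2)^(82/41) ≈ 0.250000.
Cmin,ss = (D/Vd)·f/(1−f), so D = Cmin,ss·Vd·(1−f)/f.
D = 7 × 40 × (1−f)/f ≈ 7 × 40 × 3.00000 ≈ 840.00 mg.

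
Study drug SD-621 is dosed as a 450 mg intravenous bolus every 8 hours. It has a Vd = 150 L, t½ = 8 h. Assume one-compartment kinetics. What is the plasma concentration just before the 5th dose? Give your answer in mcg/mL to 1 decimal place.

f = (1/2)^(τ/t½) = (1/2)^(8/8) ≈ 0.5000.
C₀ = D/Vd = 450/150 ≈ 3.000 mcg/mL.
Before the 5th dose, 4 doses have been given. Superposition: Cmin = C₀·(f + f² + … + f^4).
≈ 3.000 × (0.5000 + 0.2500 + 0.1250 + 0.0625) ≈ 3.000 × 0.9375 ≈ 2.812 mcg/mL.

2.8 mcg/mL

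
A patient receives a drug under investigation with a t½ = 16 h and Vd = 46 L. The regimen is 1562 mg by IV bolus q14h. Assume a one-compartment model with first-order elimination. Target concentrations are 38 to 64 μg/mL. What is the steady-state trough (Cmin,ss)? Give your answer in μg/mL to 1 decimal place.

τ/t½ = 14/16 ≈ 0.875, so fraction remaining f = (1/2)^(14/16) ≈ 0.5453.
At steady state, accumulation factor R = 1/(1 − e^(−kτ)) ≈ 2.1993.
Each bolus raises the concentration by D/Vd = 1562/46 ≈ 33.957 μg/mL.
Cmax,ss = C₀/(1 − f) ≈ 33.957/0.4547 ≈ 74.680 μg/mL.
Steady-state trough Cmin,ss = Cmax,ss·f ≈ 74.680 × 0.5453 ≈ 40.723 μg/mL.
Trough 40.7 μg/mL vs MEC 38 μg/mL: adequate.

40.7 μg/mL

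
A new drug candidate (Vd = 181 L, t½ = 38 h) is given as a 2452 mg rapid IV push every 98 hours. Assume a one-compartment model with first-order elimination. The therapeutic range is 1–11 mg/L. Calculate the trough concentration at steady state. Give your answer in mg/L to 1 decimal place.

k = ln2/t½ = ln2/38 ≈ 0.018241 h⁻¹; fraction remaining f = e^(−kτ) = e^(−0.018241×98) ≈ 0.1674.
Accumulation ratio R = 1/(1 − f) ≈ 1/0.8326 ≈ 1.2011.
Single-dose peak C₀ = D/Vd = 2452/181 ≈ 13.547 mg/L.
Cmax,ss = C₀/(1 − f) ≈ 13.547/0.8326 ≈ 16.271 mg/L.
One interval later, Cmin,ss = Cmax,ss·e^(−kτ) ≈ 16.271 × 0.1674 ≈ 2.724 mg/L.
Trough 2.7 mg/L vs MEC 1 mg/L: adequate.

2.7 mg/L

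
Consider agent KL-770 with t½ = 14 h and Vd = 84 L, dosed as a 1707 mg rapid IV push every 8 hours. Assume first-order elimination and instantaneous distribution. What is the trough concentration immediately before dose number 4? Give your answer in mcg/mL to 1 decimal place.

29.1 mcg/mL

f = (1/2)^(τ/t½) = (1/2)^(8/14) ≈ 0.6730.
C₀ = D/Vd = 1707/84 ≈ 20.321 mcg/mL.
Before the 4th dose, 3 doses have been given. Superposition: Cmin = C₀·(f + f² + … + f^3).
≈ 20.321 × (0.6730 + 0.4529 + 0.3048) ≈ 20.321 × 1.4307 ≈ 29.073 mcg/mL.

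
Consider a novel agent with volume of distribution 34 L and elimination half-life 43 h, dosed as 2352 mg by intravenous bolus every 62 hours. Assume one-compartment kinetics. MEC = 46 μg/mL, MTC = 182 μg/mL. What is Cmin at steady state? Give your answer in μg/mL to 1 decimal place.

40.3 μg/mL

Over one 62-h interval, 62/43 ≈ 1.4419 half-lives elapse, leaving f ≈ 0.3681 of each dose.
Accumulation ratio R = 1/(1 − f) ≈ 1/0.6319 ≈ 1.5825.
Single-dose peak C₀ = D/Vd = 2352/34 ≈ 69.176 μg/mL.
Steady-state peak Cmax,ss = C₀·R ≈ 69.176 × 1.5825 ≈ 109.471 μg/mL.
Steady-state trough Cmin,ss = Cmax,ss·f ≈ 109.471 × 0.3681 ≈ 40.296 μg/mL.
Trough 40.3 μg/mL vs MEC 46 μg/mL: subtherapeutic.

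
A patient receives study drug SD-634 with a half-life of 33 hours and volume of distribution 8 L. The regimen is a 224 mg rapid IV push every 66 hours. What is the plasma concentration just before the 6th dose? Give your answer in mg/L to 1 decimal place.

9.3 mg/L

f = (1/2)^(τ/t½) = (1/2)^(66/33) ≈ 0.2500.
C₀ = D/Vd = 224/8 ≈ 28.000 mg/L.
Before the 6th dose, 5 doses have been given. Superposition: Cmin = C₀·(f + f² + … + f^5).
≈ 28.000 × (0.2500 + 0.0625 + 0.0156 + 0.0039 + 0.0010) ≈ 28.000 × 0.3330 ≈ 9.324 mg/L.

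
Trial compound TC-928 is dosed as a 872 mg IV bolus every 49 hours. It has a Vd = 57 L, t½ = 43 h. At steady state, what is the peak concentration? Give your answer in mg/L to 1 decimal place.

τ/t½ = 49/43 ≈ 1.1395, so fraction remaining f = (1/2)^(49/43) ≈ 0.4539.
At steady state, accumulation factor R = 1/(1 − e^(−kτ)) ≈ 1.8312.
Single-dose peak C₀ = D/Vd = 872/57 ≈ 15.298 mg/L.
Steady-state peak Cmax,ss = C₀·R ≈ 15.298 × 1.8312 ≈ 28.014 mg/L.

28.0 mg/L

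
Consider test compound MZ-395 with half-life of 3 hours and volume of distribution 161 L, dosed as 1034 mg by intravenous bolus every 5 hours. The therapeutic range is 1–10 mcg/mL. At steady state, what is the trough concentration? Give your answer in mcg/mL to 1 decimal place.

3.0 mcg/mL

τ/t½ = 5/3 ≈ 1.6667, so fraction remaining f = (1/2)^(5/3) ≈ 0.3150.
Single-dose peak C₀ = D/Vd = 1034/161 ≈ 6.422 mcg/mL.
Steady-state trough Cmin,ss = C₀·f/(1−f) ≈ 6.422 × 0.3150/0.6850 ≈ 2.953 mcg/mL.
Trough 3.0 mcg/mL vs MEC 1 mcg/mL: adequate.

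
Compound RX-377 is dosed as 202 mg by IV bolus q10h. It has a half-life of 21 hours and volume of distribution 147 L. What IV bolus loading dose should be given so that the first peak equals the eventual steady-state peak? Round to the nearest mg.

719 mg

f = (1/2)^(10/21) ≈ 0.718873; accumulation ratio R = 1/(1−f) ≈ 3.55711.
Loading dose to hit Cmax,ss on first dose: D_load = D_maint·R ≈ 202 × 3.55711 ≈ 718.54 mg.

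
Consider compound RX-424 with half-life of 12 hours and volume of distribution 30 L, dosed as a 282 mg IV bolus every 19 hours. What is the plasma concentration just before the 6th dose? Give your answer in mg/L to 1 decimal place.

4.7 mg/L

f = (1/2)^(τ/t½) = (1/2)^(19/12) ≈ 0.3337.
C₀ = D/Vd = 282/30 ≈ 9.400 mg/L.
Before the 6th dose, 5 doses have been given. Superposition: Cmin = C₀·(f + f² + … + f^5).
≈ 9.400 × (0.3337 + 0.1114 + 0.0372 + 0.0124 + 0.0041) ≈ 9.400 × 0.4988 ≈ 4.689 mg/L.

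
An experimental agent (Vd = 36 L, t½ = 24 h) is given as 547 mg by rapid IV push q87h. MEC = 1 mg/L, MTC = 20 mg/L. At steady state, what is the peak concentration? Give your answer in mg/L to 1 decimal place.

Over one 87-h interval, 87/24 ≈ 3.625 half-lives elapse, leaving f ≈ 0.0811 of each dose.
At steady state, accumulation factor R = 1/(1 − e^(−kτ)) ≈ 1.0883.
Single-dose peak C₀ = D/Vd = 547/36 ≈ 15.194 mg/L.
Cmax,ss = C₀/(1 − f) ≈ 15.194/0.9189 ≈ 16.535 mg/L.
Peak 16.5 mg/L vs MTC 20 mg/L: below toxic threshold.

16.5 mg/L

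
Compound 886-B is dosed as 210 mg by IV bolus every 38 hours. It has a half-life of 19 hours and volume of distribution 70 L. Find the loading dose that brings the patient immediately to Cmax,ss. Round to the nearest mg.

f = (1/2)^(38/19) ≈ 0.250000; accumulation ratio R = 1/(1−f) ≈ 1.33333.
Loading dose to hit Cmax,ss on first dose: D_load = D_maint·R ≈ 210 × 1.33333 ≈ 280.00 mg.

280 mg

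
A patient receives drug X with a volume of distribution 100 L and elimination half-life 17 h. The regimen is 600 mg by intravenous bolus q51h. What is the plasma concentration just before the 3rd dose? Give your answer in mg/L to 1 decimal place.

f = (1/2)^(τ/t½) = (1/2)^(51/17) ≈ 0.1250.
C₀ = D/Vd = 600/100 ≈ 6.000 mg/L.
Before the 3rd dose, 2 doses have been given. Superposition: Cmin = C₀·(f + f²).
≈ 6.000 × (0.1250 + 0.0156) ≈ 6.000 × 0.1406 ≈ 0.844 mg/L.

0.8 mg/L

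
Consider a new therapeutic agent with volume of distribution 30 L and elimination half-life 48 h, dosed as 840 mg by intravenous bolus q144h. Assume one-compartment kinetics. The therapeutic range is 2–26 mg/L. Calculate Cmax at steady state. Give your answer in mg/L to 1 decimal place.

τ = 144 h = 3 half-lives, so f = (1/2)^3 = 0.125.
At steady state, R = 1/(1 − 0.125) = 8/7.
Single-dose peak C₀ = D/Vd = 840/30 = 28 mg/L.
Steady-state peak Cmax,ss = C₀·R = 28 × 8/7 ≈ 32.000 mg/L.
Peak 32.0 mg/L vs MTC 26 mg/L: exceeds toxic threshold.

32.0 mg/L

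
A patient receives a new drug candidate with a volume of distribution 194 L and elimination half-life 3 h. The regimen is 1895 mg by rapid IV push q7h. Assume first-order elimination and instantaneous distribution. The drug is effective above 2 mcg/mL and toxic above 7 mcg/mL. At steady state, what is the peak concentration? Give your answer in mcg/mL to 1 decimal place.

12.2 mcg/mL

Over one 7-h interval, 7/3 ≈ 2.3333 half-lives elapse, leaving f ≈ 0.1984 of each dose.
Accumulation ratio R = 1/(1 − f) ≈ 1/0.8016 ≈ 1.2475.
Single-dose peak C₀ = D/Vd = 1895/194 ≈ 9.768 mcg/mL.
Steady-state peak Cmax,ss = C₀·R ≈ 9.768 × 1.2475 ≈ 12.186 mcg/mL.
Peak 12.2 mcg/mL vs MTC 7 mcg/mL: exceeds toxic threshold.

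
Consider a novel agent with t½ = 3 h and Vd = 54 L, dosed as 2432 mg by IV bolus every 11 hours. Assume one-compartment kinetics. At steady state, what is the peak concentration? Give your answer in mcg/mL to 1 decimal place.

48.9 mcg/mL

τ/t½ = 11/3 ≈ 3.6667, so fraction remaining f = (1/2)^(11/3) ≈ 0.0787.
Accumulation ratio R = 1/(1 − f) ≈ 1/0.9213 ≈ 1.0854.
Each bolus raises the concentration by D/Vd = 2432/54 ≈ 45.037 mcg/mL.
Cmax,ss = C₀/(1 − f) ≈ 45.037/0.9213 ≈ 48.884 mcg/mL.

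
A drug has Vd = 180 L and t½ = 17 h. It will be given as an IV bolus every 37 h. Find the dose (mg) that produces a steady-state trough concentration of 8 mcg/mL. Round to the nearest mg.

τ/t½ = 37/17 ≈ 2.1765, so f = (1/2)^(37/17) ≈ 0.221216.
Cmin,ss = (D/Vd)·f/(1−f), so D = Cmin,ss·Vd·(1−f)/f.
D = 8 × 180 × (1−f)/f ≈ 8 × 180 × 3.52047 ≈ 5069.48 mg.

5069 mg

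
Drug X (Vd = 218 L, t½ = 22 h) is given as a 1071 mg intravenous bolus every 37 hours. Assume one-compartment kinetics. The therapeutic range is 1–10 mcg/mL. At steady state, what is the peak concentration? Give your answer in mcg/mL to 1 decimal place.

τ/t½ = 37/22 ≈ 1.6818, so fraction remaining f = (1/2)^(37/22) ≈ 0.3117.
At steady state, accumulation factor R = 1/(1 − e^(−kτ)) ≈ 1.4529.
Each bolus raises the concentration by D/Vd = 1071/218 ≈ 4.913 mcg/mL.
Steady-state peak Cmax,ss = C₀·R ≈ 4.913 × 1.4529 ≈ 7.138 mcg/mL.
Peak 7.1 mcg/mL vs MTC 10 mcg/mL: below toxic threshold.

7.1 mcg/mL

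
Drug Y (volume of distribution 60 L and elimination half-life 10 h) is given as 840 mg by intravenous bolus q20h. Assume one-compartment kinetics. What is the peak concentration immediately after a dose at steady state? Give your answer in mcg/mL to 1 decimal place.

18.7 mcg/mL

The dosing interval is 2 half-lives, so f = 2^(−2) = 0.25.
Accumulation ratio R = 1/(1 − f) = 1/0.75 = 4/3.
Single-dose peak C₀ = D/Vd = 840/60 = 14 mcg/mL.
Steady-state peak Cmax,ss = C₀·R = 14 × 4/3 ≈ 18.667 mcg/mL.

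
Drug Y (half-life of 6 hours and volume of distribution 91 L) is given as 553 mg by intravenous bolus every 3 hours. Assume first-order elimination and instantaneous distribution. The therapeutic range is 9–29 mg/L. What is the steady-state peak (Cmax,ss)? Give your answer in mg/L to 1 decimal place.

τ/t½ = 3/6 ≈ 0.5, so fraction remaining f = (1/2)^(3/6) ≈ 0.7071.
At steady state, accumulation factor R = 1/(1 − e^(−kτ)) ≈ 3.4141.
Single-dose peak C₀ = D/Vd = 553/91 ≈ 6.077 mg/L.
Cmax,ss = C₀/(1 − f) ≈ 6.077/0.2929 ≈ 20.748 mg/L.
Peak 20.7 mg/L vs MTC 29 mg/L: below toxic threshold.

20.7 mg/L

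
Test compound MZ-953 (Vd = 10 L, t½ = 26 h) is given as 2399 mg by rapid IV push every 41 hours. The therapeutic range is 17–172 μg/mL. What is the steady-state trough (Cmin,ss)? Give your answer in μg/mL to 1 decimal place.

121.0 μg/mL

τ/t½ = 41/26 ≈ 1.5769, so fraction remaining f = (1/2)^(41/26) ≈ 0.3352.
Single-dose peak C₀ = D/Vd = 2399/10 ≈ 239.900 μg/mL.
Steady-state trough Cmin,ss = C₀·f/(1−f) ≈ 239.900 × 0.3352/0.6648 ≈ 120.960 μg/mL.
Trough 121.0 μg/mL vs MEC 17 μg/mL: adequate.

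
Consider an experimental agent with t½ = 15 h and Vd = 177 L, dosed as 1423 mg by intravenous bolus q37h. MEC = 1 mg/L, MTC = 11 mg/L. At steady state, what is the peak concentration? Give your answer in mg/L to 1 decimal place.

Over one 37-h interval, 37/15 ≈ 2.4667 half-lives elapse, leaving f ≈ 0.1809 of each dose.
Accumulation ratio R = 1/(1 − f) ≈ 1/0.8191 ≈ 1.2209.
Each bolus raises the concentration by D/Vd = 1423/177 ≈ 8.040 mg/L.
Steady-state peak Cmax,ss = C₀·R ≈ 8.040 × 1.2209 ≈ 9.816 mg/L.
Peak 9.8 mg/L vs MTC 11 mg/L: below toxic threshold.

9.8 mg/L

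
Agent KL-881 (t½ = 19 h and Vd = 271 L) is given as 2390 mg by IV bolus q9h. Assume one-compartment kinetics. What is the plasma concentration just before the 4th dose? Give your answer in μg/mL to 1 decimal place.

14.2 μg/mL

f = (1/2)^(τ/t½) = (1/2)^(9/19) ≈ 0.7201.
C₀ = D/Vd = 2390/271 ≈ 8.819 μg/mL.
Before the 4th dose, 3 doses have been given. Superposition: Cmin = C₀·(f + f² + … + f^3).
≈ 8.819 × (0.7201 + 0.5185 + 0.3734) ≈ 8.819 × 1.6120 ≈ 14.216 μg/mL.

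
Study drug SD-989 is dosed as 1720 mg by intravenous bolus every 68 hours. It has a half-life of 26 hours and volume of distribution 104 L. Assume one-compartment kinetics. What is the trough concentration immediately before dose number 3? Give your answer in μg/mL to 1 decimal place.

3.1 μg/mL

f = (1/2)^(τ/t½) = (1/2)^(68/26) ≈ 0.1632.
C₀ = D/Vd = 1720/104 ≈ 16.538 μg/mL.
Before the 3rd dose, 2 doses have been given. Superposition: Cmin = C₀·(f + f²).
≈ 16.538 × (0.1632 + 0.0266) ≈ 16.538 × 0.1898 ≈ 3.139 μg/mL.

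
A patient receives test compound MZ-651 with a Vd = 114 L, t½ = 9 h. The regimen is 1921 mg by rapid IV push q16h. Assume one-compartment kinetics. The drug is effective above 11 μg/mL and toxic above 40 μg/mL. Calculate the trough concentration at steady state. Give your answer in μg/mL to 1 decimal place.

6.9 μg/mL

k = ln2/t½ = ln2/9 ≈ 0.077016 h⁻¹; fraction remaining f = e^(−kτ) = e^(−0.077016×16) ≈ 0.2916.
At steady state, accumulation factor R = 1/(1 − e^(−kτ)) ≈ 1.4116.
Single-dose peak C₀ = D/Vd = 1921/114 ≈ 16.851 μg/mL.
Cmax,ss = C₀/(1 − f) ≈ 16.851/0.7084 ≈ 23.787 μg/mL.
One interval later, Cmin,ss = Cmax,ss·e^(−kτ) ≈ 23.787 × 0.2916 ≈ 6.936 μg/mL.
Trough 6.9 μg/mL vs MEC 11 μg/mL: subtherapeutic.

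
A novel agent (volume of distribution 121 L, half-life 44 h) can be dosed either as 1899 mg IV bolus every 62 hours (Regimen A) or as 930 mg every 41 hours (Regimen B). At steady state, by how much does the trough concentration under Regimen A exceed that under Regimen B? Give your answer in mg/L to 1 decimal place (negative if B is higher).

Regimen A: f = (1/2)^(62/44) ≈ 0.3765; Cmin,ss = (1899/121)·f/(1−f) ≈ 9.477 mg/L.
Regimen B: f = (1/2)^(41/44) ≈ 0.5242; Cmin,ss = (930/121)·f/(1−f) ≈ 8.468 mg/L.
Difference ≈ 9.477 − 8.468 ≈ 1.009 mg/L.

1.0 mg/L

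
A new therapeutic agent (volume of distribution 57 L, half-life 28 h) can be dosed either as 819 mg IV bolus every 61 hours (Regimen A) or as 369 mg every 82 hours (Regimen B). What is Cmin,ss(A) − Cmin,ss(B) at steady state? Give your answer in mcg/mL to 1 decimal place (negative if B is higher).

3.1 mcg/mL

Regimen A: f = (1/2)^(61/28) ≈ 0.2209; Cmin,ss = (819/57)·f/(1−f) ≈ 4.074 mcg/mL.
Regimen B: f = (1/2)^(82/28) ≈ 0.1313; Cmin,ss = (369/57)·f/(1−f) ≈ 0.978 mcg/mL.
Difference ≈ 4.074 − 0.978 ≈ 3.096 mcg/mL.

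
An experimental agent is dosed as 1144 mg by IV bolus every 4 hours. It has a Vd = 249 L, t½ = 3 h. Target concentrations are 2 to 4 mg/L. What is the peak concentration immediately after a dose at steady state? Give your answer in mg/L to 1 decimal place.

τ/t½ = 4/3 ≈ 1.3333, so fraction remaining f = (1/2)^(4/3) ≈ 0.3969.
Accumulation ratio R = 1/(1 − f) ≈ 1/0.6031 ≈ 1.6581.
Each bolus raises the concentration by D/Vd = 1144/249 ≈ 4.594 mg/L.
Cmax,ss = C₀/(1 − f) ≈ 4.594/0.6031 ≈ 7.617 mg/L.
Peak 7.6 mg/L vs MTC 4 mg/L: exceeds toxic threshold.

7.6 mg/L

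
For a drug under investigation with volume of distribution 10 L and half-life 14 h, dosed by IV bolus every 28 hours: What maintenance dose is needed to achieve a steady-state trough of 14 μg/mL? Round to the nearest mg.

τ/t½ = 28/14 ≈ 2, so f = (1/2)^(28/14) ≈ 0.250000.
Cmin,ss = (D/Vd)·f/(1−f), so D = Cmin,ss·Vd·(1−f)/f.
D = 14 × 10 × (1−f)/f ≈ 14 × 10 × 3.00000 ≈ 420.00 mg.

420 mg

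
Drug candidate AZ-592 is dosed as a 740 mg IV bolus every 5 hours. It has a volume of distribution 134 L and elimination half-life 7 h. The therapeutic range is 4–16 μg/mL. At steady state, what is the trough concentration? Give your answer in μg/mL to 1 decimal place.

τ/t½ = 5/7 ≈ 0.71429, so fraction remaining f = (1/2)^(5/7) ≈ 0.6095.
Each bolus raises the concentration by D/Vd = 740/134 ≈ 5.522 μg/mL.
Steady-state trough Cmin,ss = C₀·f/(1−f) ≈ 5.522 × 0.6095/0.3905 ≈ 8.619 μg/mL.
Trough 8.6 μg/mL vs MEC 4 μg/mL: adequate.

8.6 μg/mL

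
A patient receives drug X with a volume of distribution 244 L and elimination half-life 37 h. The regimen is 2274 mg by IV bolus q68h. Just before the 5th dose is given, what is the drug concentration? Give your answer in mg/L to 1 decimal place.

f = (1/2)^(τ/t½) = (1/2)^(68/37) ≈ 0.2797.
C₀ = D/Vd = 2274/244 ≈ 9.320 mg/L.
Before the 5th dose, 4 doses have been given. Superposition: Cmin = C₀·(f + f² + … + f^4).
≈ 9.320 × (0.2797 + 0.0782 + 0.0219 + 0.0061) ≈ 9.320 × 0.3859 ≈ 3.597 mg/L.

3.6 mg/L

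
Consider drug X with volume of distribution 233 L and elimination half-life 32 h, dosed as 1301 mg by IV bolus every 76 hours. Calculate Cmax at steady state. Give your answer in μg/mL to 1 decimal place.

τ/t½ = 76/32 ≈ 2.375, so fraction remaining f = (1/2)^(76/32) ≈ 0.1928.
At steady state, accumulation factor R = 1/(1 − e^(−kτ)) ≈ 1.2389.
Single-dose peak C₀ = D/Vd = 1301/233 ≈ 5.584 μg/mL.
Steady-state peak Cmax,ss = C₀·R ≈ 5.584 × 1.2389 ≈ 6.918 μg/mL.

6.9 μg/mL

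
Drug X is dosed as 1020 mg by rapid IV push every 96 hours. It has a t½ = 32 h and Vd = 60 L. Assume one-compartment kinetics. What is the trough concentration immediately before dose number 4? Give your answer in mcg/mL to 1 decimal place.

2.4 mcg/mL

f = (1/2)^(τ/t½) = (1/2)^(96/32) ≈ 0.1250.
C₀ = D/Vd = 1020/60 ≈ 17.000 mcg/mL.
Before the 4th dose, 3 doses have been given. Superposition: Cmin = C₀·(f + f² + … + f^3).
≈ 17.000 × (0.1250 + 0.0156 + 0.0020) ≈ 17.000 × 0.1426 ≈ 2.424 mcg/mL.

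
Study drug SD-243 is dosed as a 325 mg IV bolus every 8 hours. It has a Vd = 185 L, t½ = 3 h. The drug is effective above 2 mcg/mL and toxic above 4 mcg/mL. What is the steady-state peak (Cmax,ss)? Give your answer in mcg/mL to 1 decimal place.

2.1 mcg/mL

k = ln2/t½ = ln2/3 ≈ 0.231049 h⁻¹; fraction remaining f = e^(−kτ) = e^(−0.231049×8) ≈ 0.1575.
Accumulation ratio R = 1/(1 − f) ≈ 1/0.8425 ≈ 1.1869.
Single-dose peak C₀ = D/Vd = 325/185 ≈ 1.757 mcg/mL.
Steady-state peak Cmax,ss = C₀·R ≈ 1.757 × 1.1869 ≈ 2.085 mcg/mL.
Peak 2.1 mcg/mL vs MTC 4 mcg/mL: below toxic threshold.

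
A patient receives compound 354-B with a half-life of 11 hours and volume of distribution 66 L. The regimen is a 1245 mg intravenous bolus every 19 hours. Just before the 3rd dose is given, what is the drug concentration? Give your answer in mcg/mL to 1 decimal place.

7.4 mcg/mL

f = (1/2)^(τ/t½) = (1/2)^(19/11) ≈ 0.3020.
C₀ = D/Vd = 1245/66 ≈ 18.864 mcg/mL.
Before the 3rd dose, 2 doses have been given. Superposition: Cmin = C₀·(f + f²).
≈ 18.864 × (0.3020 + 0.0912) ≈ 18.864 × 0.3932 ≈ 7.417 mcg/mL.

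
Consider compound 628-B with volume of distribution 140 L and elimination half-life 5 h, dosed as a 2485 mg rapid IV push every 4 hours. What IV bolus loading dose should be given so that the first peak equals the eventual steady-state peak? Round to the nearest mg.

5838 mg

f = (1/2)^(4/5) ≈ 0.574349; accumulation ratio R = 1/(1−f) ≈ 2.34934.
Loading dose to hit Cmax,ss on first dose: D_load = D_maint·R ≈ 2485 × 2.34934 ≈ 5838.11 mg.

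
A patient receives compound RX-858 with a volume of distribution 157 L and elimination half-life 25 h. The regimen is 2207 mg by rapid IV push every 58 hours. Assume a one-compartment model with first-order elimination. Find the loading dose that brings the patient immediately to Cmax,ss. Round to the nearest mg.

2760 mg

f = (1/2)^(58/25) ≈ 0.200267; accumulation ratio R = 1/(1−f) ≈ 1.25042.
Loading dose to hit Cmax,ss on first dose: D_load = D_maint·R ≈ 2207 × 1.25042 ≈ 2759.68 mg.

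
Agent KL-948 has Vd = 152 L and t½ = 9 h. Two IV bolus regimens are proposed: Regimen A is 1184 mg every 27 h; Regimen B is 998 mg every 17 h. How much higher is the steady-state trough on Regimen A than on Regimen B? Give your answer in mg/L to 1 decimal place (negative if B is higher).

Regimen A: f = (1/2)^(27/9) ≈ 0.1250; Cmin,ss = (1184/152)·f/(1−f) ≈ 1.113 mg/L.
Regimen B: f = (1/2)^(17/9) ≈ 0.2700; Cmin,ss = (998/152)·f/(1−f) ≈ 2.428 mg/L.
Difference ≈ 1.113 − 2.428 ≈ -1.315 mg/L.

-1.3 mg/L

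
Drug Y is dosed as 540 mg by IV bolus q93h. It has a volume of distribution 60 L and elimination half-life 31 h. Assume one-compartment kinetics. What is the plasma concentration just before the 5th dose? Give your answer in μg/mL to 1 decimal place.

1.3 μg/mL

f = (1/2)^(τ/t½) = (1/2)^(93/31) ≈ 0.1250.
C₀ = D/Vd = 540/60 ≈ 9.000 μg/mL.
Before the 5th dose, 4 doses have been given. Superposition: Cmin = C₀·(f + f² + … + f^4).
≈ 9.000 × (0.1250 + 0.0156 + 0.0020 + 0.0002) ≈ 9.000 × 0.1428 ≈ 1.285 μg/mL.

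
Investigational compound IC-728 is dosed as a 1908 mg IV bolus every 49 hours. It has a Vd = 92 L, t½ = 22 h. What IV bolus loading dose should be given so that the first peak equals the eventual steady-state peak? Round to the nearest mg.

f = (1/2)^(49/22) ≈ 0.213562; accumulation ratio R = 1/(1−f) ≈ 1.27156.
Loading dose to hit Cmax,ss on first dose: D_load = D_maint·R ≈ 1908 × 1.27156 ≈ 2426.14 mg.

2426 mg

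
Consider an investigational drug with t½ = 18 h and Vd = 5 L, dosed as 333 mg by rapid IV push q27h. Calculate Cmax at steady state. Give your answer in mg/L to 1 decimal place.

k = ln2/t½ = ln2/18 ≈ 0.038508 h⁻¹; fraction remaining f = e^(−kτ) = e^(−0.038508×27) ≈ 0.3536.
At steady state, accumulation factor R = 1/(1 − e^(−kτ)) ≈ 1.5470.
Each bolus raises the concentration by D/Vd = 333/5 ≈ 66.600 mg/L.
Steady-state peak Cmax,ss = C₀·R ≈ 66.600 × 1.5470 ≈ 103.030 mg/L.

103.0 mg/L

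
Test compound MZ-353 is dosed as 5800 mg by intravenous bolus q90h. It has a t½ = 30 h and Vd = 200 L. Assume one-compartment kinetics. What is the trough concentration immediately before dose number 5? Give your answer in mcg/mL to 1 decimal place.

f = (1/2)^(τ/t½) = (1/2)^(90/30) ≈ 0.1250.
C₀ = D/Vd = 5800/200 ≈ 29.000 mcg/mL.
Before the 5th dose, 4 doses have been given. Superposition: Cmin = C₀·(f + f² + … + f^4).
≈ 29.000 × (0.1250 + 0.0156 + 0.0020 + 0.0002) ≈ 29.000 × 0.1428 ≈ 4.141 mcg/mL.

4.1 mcg/mL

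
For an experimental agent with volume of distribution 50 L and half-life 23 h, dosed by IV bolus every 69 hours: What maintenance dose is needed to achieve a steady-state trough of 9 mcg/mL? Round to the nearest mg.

τ/t½ = 69/23 ≈ 3, so f = (1/2)^(69/23) ≈ 0.125000.
Cmin,ss = (D/Vd)·f/(1−f), so D = Cmin,ss·Vd·(1−f)/f.
D = 9 × 50 × (1−f)/f ≈ 9 × 50 × 7.00000 ≈ 3150.00 mg.

3150 mg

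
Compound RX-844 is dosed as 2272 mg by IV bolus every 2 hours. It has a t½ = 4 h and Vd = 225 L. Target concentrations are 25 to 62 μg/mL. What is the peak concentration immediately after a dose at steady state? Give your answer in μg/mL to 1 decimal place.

34.5 μg/mL

τ/t½ = 2/4 ≈ 0.5, so fraction remaining f = (1/2)^(2/4) ≈ 0.7071.
At steady state, accumulation factor R = 1/(1 − e^(−kτ)) ≈ 3.4141.
Single-dose peak C₀ = D/Vd = 2272/225 ≈ 10.098 μg/mL.
Steady-state peak Cmax,ss = C₀·R ≈ 10.098 × 3.4141 ≈ 34.476 μg/mL.
Peak 34.5 μg/mL vs MTC 62 μg/mL: below toxic threshold.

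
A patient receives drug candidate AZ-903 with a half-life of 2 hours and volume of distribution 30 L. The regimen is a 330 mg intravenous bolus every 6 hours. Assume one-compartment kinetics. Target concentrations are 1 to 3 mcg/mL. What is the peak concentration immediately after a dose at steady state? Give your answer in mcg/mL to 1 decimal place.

12.6 mcg/mL

The dosing interval is 3 half-lives, so f = 2^(−3) = 0.125.
Accumulation ratio R = 1/(1 − f) = 1/0.875 = 8/7.
Single-dose peak C₀ = D/Vd = 330/30 = 11 mcg/mL.
Steady-state peak Cmax,ss = C₀·R = 11 × 8/7 ≈ 12.571 mcg/mL.
Peak 12.6 mcg/mL vs MTC 3 mcg/mL: exceeds toxic threshold.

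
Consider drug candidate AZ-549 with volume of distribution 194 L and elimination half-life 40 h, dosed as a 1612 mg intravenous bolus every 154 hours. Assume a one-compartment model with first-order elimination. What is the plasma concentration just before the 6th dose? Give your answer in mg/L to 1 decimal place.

f = (1/2)^(τ/t½) = (1/2)^(154/40) ≈ 0.0693.
C₀ = D/Vd = 1612/194 ≈ 8.309 mg/L.
Before the 6th dose, 5 doses have been given. Superposition: Cmin = C₀·(f + f² + … + f^5).
≈ 8.309 × (0.0693 + 0.0048 + 0.0003 + 0.0000 + 0.0000) ≈ 8.309 × 0.0744 ≈ 0.618 mg/L.

0.6 mg/L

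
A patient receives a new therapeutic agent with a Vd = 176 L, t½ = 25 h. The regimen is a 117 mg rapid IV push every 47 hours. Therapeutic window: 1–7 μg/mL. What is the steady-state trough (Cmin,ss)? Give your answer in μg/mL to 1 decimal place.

τ/t½ = 47/25 ≈ 1.88, so fraction remaining f = (1/2)^(47/25) ≈ 0.2717.
At steady state, accumulation factor R = 1/(1 − e^(−kτ)) ≈ 1.3731.
Single-dose peak C₀ = D/Vd = 117/176 ≈ 0.665 μg/mL.
Steady-state peak Cmax,ss = C₀·R ≈ 0.665 × 1.3731 ≈ 0.913 μg/mL.
Steady-state trough Cmin,ss = Cmax,ss·f ≈ 0.913 × 0.2717 ≈ 0.248 μg/mL.
Trough 0.2 μg/mL vs MEC 1 μg/mL: subtherapeutic.

0.2 μg/mL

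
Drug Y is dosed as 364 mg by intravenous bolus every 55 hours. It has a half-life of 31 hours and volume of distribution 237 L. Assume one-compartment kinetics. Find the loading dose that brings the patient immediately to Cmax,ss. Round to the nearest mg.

514 mg

f = (1/2)^(55/31) ≈ 0.292358; accumulation ratio R = 1/(1−f) ≈ 1.41314.
Loading dose to hit Cmax,ss on first dose: D_load = D_maint·R ≈ 364 × 1.41314 ≈ 514.38 mg.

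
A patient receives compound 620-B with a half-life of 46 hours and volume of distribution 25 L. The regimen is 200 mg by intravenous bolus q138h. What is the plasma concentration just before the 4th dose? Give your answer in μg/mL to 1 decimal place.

f = (1/2)^(τ/t½) = (1/2)^(138/46) ≈ 0.1250.
C₀ = D/Vd = 200/25 ≈ 8.000 μg/mL.
Before the 4th dose, 3 doses have been given. Superposition: Cmin = C₀·(f + f² + … + f^3).
≈ 8.000 × (0.1250 + 0.0156 + 0.0020) ≈ 8.000 × 0.1426 ≈ 1.141 μg/mL.

1.1 μg/mL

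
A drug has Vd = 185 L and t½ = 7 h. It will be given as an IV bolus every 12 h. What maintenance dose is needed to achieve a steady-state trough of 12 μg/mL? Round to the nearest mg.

τ/t½ = 12/7 ≈ 1.7143, so f = (1/2)^(12/7) ≈ 0.304753.
Cmin,ss = (D/Vd)·f/(1−f), so D = Cmin,ss·Vd·(1−f)/f.
D = 12 × 185 × (1−f)/f ≈ 12 × 185 × 2.28135 ≈ 5064.60 mg.

5065 mg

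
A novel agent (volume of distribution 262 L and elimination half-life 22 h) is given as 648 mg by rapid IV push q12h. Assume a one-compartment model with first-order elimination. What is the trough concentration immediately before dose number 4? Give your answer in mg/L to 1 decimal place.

3.7 mg/L

f = (1/2)^(τ/t½) = (1/2)^(12/22) ≈ 0.6852.
C₀ = D/Vd = 648/262 ≈ 2.473 mg/L.
Before the 4th dose, 3 doses have been given. Superposition: Cmin = C₀·(f + f² + … + f^3).
≈ 2.473 × (0.6852 + 0.4695 + 0.3217) ≈ 2.473 × 1.4764 ≈ 3.651 mg/L.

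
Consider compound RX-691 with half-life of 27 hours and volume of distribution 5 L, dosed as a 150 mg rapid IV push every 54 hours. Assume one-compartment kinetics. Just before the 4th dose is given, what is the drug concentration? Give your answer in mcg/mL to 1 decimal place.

f = (1/2)^(τ/t½) = (1/2)^(54/27) ≈ 0.2500.
C₀ = D/Vd = 150/5 ≈ 30.000 mcg/mL.
Before the 4th dose, 3 doses have been given. Superposition: Cmin = C₀·(f + f² + … + f^3).
≈ 30.000 × (0.2500 + 0.0625 + 0.0156) ≈ 30.000 × 0.3281 ≈ 9.843 mcg/mL.

9.8 mcg/mL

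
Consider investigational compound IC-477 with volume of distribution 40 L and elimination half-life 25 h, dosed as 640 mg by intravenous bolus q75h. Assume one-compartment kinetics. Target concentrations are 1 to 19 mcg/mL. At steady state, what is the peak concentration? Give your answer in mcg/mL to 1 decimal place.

The dosing interval is 3 half-lives, so f = 2^(−3) = 0.125.
Accumulation ratio R = 1/(1 − f) = 1/0.875 = 8/7.
Single-dose peak C₀ = D/Vd = 640/40 = 16 mcg/mL.
Steady-state peak Cmax,ss = C₀·R = 16 × 8/7 ≈ 18.286 mcg/mL.
Peak 18.3 mcg/mL vs MTC 19 mcg/mL: below toxic threshold.

18.3 mcg/mL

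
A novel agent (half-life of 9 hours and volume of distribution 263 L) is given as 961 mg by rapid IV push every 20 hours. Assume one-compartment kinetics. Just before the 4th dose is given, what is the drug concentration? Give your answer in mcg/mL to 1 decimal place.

f = (1/2)^(τ/t½) = (1/2)^(20/9) ≈ 0.2143.
C₀ = D/Vd = 961/263 ≈ 3.654 mcg/mL.
Before the 4th dose, 3 doses have been given. Superposition: Cmin = C₀·(f + f² + … + f^3).
≈ 3.654 × (0.2143 + 0.0459 + 0.0098) ≈ 3.654 × 0.2700 ≈ 0.987 mcg/mL.

1.0 mcg/mL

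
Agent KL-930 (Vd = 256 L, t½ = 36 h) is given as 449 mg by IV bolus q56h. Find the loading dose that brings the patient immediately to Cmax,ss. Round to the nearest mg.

681 mg

f = (1/2)^(56/36) ≈ 0.340198; accumulation ratio R = 1/(1−f) ≈ 1.51561.
Loading dose to hit Cmax,ss on first dose: D_load = D_maint·R ≈ 449 × 1.51561 ≈ 680.51 mg.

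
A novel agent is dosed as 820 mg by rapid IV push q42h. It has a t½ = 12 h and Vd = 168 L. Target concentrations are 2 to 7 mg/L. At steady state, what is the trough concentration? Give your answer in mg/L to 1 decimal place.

0.5 mg/L

Over one 42-h interval, 42/12 ≈ 3.5 half-lives elapse, leaving f ≈ 0.0884 of each dose.
Single-dose peak C₀ = D/Vd = 820/168 ≈ 4.881 mg/L.
Steady-state trough Cmin,ss = C₀·f/(1−f) ≈ 4.881 × 0.0884/0.9116 ≈ 0.473 mg/L.
Trough 0.5 mg/L vs MEC 2 mg/L: subtherapeutic.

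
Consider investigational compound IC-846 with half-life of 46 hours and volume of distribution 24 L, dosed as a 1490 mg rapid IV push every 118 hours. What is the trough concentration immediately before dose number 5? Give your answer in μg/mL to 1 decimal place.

f = (1/2)^(τ/t½) = (1/2)^(118/46) ≈ 0.1690.
C₀ = D/Vd = 1490/24 ≈ 62.083 μg/mL.
Before the 5th dose, 4 doses have been given. Superposition: Cmin = C₀·(f + f² + … + f^4).
≈ 62.083 × (0.1690 + 0.0286 + 0.0048 + 0.0008) ≈ 62.083 × 0.2032 ≈ 12.615 μg/mL.

12.6 μg/mL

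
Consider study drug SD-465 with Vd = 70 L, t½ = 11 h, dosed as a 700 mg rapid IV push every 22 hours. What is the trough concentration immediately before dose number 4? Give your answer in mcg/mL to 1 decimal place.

f = (1/2)^(τ/t½) = (1/2)^(22/11) ≈ 0.2500.
C₀ = D/Vd = 700/70 ≈ 10.000 mcg/mL.
Before the 4th dose, 3 doses have been given. Superposition: Cmin = C₀·(f + f² + … + f^3).
≈ 10.000 × (0.2500 + 0.0625 + 0.0156) ≈ 10.000 × 0.3281 ≈ 3.281 mcg/mL.

3.3 mcg/mL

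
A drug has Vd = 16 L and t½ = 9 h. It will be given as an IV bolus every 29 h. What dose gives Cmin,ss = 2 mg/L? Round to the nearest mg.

267 mg

τ/t½ = 29/9 ≈ 3.2222, so f = (1/2)^(29/9) ≈ 0.107155.
Cmin,ss = (D/Vd)·f/(1−f), so D = Cmin,ss·Vd·(1−f)/f.
D = 2 × 16 × (1−f)/f ≈ 2 × 16 × 8.33228 ≈ 266.63 mg.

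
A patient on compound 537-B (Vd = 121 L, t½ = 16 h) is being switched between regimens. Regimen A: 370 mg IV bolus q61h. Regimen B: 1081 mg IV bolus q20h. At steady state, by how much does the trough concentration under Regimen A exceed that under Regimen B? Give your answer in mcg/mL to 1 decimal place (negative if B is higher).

Regimen A: f = (1/2)^(61/16) ≈ 0.0712; Cmin,ss = (370/121)·f/(1−f) ≈ 0.234 mcg/mL.
Regimen B: f = (1/2)^(20/16) ≈ 0.4204; Cmin,ss = (1081/121)·f/(1−f) ≈ 6.480 mcg/mL.
Difference ≈ 0.234 − 6.480 ≈ -6.246 mcg/mL.

-6.2 mcg/mL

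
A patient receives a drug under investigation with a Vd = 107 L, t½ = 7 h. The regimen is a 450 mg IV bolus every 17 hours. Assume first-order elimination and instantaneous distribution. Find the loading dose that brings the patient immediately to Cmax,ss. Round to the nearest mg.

f = (1/2)^(17/7) ≈ 0.185749; accumulation ratio R = 1/(1−f) ≈ 1.22812.
Loading dose to hit Cmax,ss on first dose: D_load = D_maint·R ≈ 450 × 1.22812 ≈ 552.65 mg.

553 mg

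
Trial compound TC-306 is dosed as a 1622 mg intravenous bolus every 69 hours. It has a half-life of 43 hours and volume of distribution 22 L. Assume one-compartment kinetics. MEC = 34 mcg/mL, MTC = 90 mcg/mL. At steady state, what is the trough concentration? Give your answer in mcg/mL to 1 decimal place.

36.1 mcg/mL

τ/t½ = 69/43 ≈ 1.6047, so fraction remaining f = (1/2)^(69/43) ≈ 0.3288.
At steady state, accumulation factor R = 1/(1 − e^(−kτ)) ≈ 1.4899.
Each bolus raises the concentration by D/Vd = 1622/22 ≈ 73.727 mcg/mL.
Steady-state peak Cmax,ss = C₀·R ≈ 73.727 × 1.4899 ≈ 109.846 mcg/mL.
Steady-state trough Cmin,ss = Cmax,ss·f ≈ 109.846 × 0.3288 ≈ 36.117 mcg/mL.
Trough 36.1 mcg/mL vs MEC 34 mcg/mL: adequate.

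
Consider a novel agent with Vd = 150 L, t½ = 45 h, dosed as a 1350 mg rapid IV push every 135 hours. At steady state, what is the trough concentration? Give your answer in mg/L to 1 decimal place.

1.3 mg/L

The dosing interval is 3 half-lives, so f = 2^(−3) = 0.125.
Accumulation ratio R = 1/(1 − f) = 1/0.875 = 8/7.
Single-dose peak C₀ = D/Vd = 1350/150 = 9 mg/L.
Steady-state peak Cmax,ss = C₀·R = 9 × 8/7 ≈ 10.286 mg/L.
Steady-state trough Cmin,ss = Cmax,ss·f ≈ 10.286 × 0.125 ≈ 1.286 mg/L.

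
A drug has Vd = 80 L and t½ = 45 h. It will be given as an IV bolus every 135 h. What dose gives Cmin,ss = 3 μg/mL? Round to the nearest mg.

1680 mg

τ/t½ = 135/45 ≈ 3, so f = (1/2)^(135/45) ≈ 0.125000.
Cmin,ss = (D/Vd)·f/(1−f), so D = Cmin,ss·Vd·(1−f)/f.
D = 3 × 80 × (1−f)/f ≈ 3 × 80 × 7.00000 ≈ 1680.00 mg.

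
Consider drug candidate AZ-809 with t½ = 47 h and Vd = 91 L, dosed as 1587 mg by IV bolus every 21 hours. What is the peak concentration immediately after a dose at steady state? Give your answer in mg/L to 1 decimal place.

65.5 mg/L

τ/t½ = 21/47 ≈ 0.44681, so fraction remaining f = (1/2)^(21/47) ≈ 0.7337.
Accumulation ratio R = 1/(1 − f) ≈ 1/0.2663 ≈ 3.7552.
Each bolus raises the concentration by D/Vd = 1587/91 ≈ 17.440 mg/L.
Cmax,ss = C₀/(1 − f) ≈ 17.440/0.2663 ≈ 65.490 mg/L.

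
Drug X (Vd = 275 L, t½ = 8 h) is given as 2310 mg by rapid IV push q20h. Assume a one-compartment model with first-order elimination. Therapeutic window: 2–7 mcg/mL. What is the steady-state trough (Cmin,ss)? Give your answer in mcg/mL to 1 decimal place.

1.8 mcg/mL

Over one 20-h interval, 20/8 ≈ 2.5 half-lives elapse, leaving f ≈ 0.1768 of each dose.
Accumulation ratio R = 1/(1 − f) ≈ 1/0.8232 ≈ 1.2148.
Each bolus raises the concentration by D/Vd = 2310/275 ≈ 8.400 mcg/mL.
Steady-state peak Cmax,ss = C₀·R ≈ 8.400 × 1.2148 ≈ 10.204 mcg/mL.
One interval later, Cmin,ss = Cmax,ss·e^(−kτ) ≈ 10.204 × 0.1768 ≈ 1.804 mcg/mL.
Trough 1.8 mcg/mL vs MEC 2 mcg/mL: subtherapeutic.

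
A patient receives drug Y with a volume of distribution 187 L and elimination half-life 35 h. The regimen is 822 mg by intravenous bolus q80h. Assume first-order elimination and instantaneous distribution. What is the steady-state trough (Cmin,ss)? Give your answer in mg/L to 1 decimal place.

1.1 mg/L

k = ln2/t½ = ln2/35 ≈ 0.019804 h⁻¹; fraction remaining f = e^(−kτ) = e^(−0.019804×80) ≈ 0.2051.
Accumulation ratio R = 1/(1 − f) ≈ 1/0.7949 ≈ 1.2580.
Single-dose peak C₀ = D/Vd = 822/187 ≈ 4.396 mg/L.
Cmax,ss = C₀/(1 − f) ≈ 4.396/0.7949 ≈ 5.530 mg/L.
One interval later, Cmin,ss = Cmax,ss·e^(−kτ) ≈ 5.530 × 0.2051 ≈ 1.134 mg/L.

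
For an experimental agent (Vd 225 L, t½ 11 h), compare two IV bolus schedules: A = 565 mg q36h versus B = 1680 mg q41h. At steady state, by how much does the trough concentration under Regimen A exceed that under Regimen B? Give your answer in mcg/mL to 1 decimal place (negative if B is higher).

Regimen A: f = (1/2)^(36/11) ≈ 0.1035; Cmin,ss = (565/225)·f/(1−f) ≈ 0.290 mcg/mL.
Regimen B: f = (1/2)^(41/11) ≈ 0.0755; Cmin,ss = (1680/225)·f/(1−f) ≈ 0.610 mcg/mL.
Difference ≈ 0.290 − 0.610 ≈ -0.320 mcg/mL.

-0.3 mcg/mL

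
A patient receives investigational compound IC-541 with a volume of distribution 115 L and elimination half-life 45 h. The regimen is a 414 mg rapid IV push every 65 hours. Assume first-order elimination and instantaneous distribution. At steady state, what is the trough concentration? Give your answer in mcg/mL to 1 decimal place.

2.1 mcg/mL

τ/t½ = 65/45 ≈ 1.4444, so fraction remaining f = (1/2)^(65/45) ≈ 0.3674.
At steady state, accumulation factor R = 1/(1 − e^(−kτ)) ≈ 1.5808.
Single-dose peak C₀ = D/Vd = 414/115 ≈ 3.600 mcg/mL.
Cmax,ss = C₀/(1 − f) ≈ 3.600/0.6326 ≈ 5.691 mcg/mL.
One interval later, Cmin,ss = Cmax,ss·e^(−kτ) ≈ 5.691 × 0.3674 ≈ 2.091 mcg/mL.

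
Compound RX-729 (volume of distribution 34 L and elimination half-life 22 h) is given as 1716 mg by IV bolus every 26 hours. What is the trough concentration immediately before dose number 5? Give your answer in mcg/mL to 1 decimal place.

f = (1/2)^(τ/t½) = (1/2)^(26/22) ≈ 0.4408.
C₀ = D/Vd = 1716/34 ≈ 50.471 mcg/mL.
Before the 5th dose, 4 doses have been given. Superposition: Cmin = C₀·(f + f² + … + f^4).
≈ 50.471 × (0.4408 + 0.1943 + 0.0856 + 0.0378) ≈ 50.471 × 0.7585 ≈ 38.282 mcg/mL.

38.3 mcg/mL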